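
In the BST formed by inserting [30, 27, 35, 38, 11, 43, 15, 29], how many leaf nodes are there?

Tree built from: [30, 27, 35, 38, 11, 43, 15, 29]
Tree (level-order array): [30, 27, 35, 11, 29, None, 38, None, 15, None, None, None, 43]
Rule: A leaf has 0 children.
Per-node child counts:
  node 30: 2 child(ren)
  node 27: 2 child(ren)
  node 11: 1 child(ren)
  node 15: 0 child(ren)
  node 29: 0 child(ren)
  node 35: 1 child(ren)
  node 38: 1 child(ren)
  node 43: 0 child(ren)
Matching nodes: [15, 29, 43]
Count of leaf nodes: 3


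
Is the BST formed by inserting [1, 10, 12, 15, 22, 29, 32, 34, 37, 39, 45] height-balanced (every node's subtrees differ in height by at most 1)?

Tree (level-order array): [1, None, 10, None, 12, None, 15, None, 22, None, 29, None, 32, None, 34, None, 37, None, 39, None, 45]
Definition: a tree is height-balanced if, at every node, |h(left) - h(right)| <= 1 (empty subtree has height -1).
Bottom-up per-node check:
  node 45: h_left=-1, h_right=-1, diff=0 [OK], height=0
  node 39: h_left=-1, h_right=0, diff=1 [OK], height=1
  node 37: h_left=-1, h_right=1, diff=2 [FAIL (|-1-1|=2 > 1)], height=2
  node 34: h_left=-1, h_right=2, diff=3 [FAIL (|-1-2|=3 > 1)], height=3
  node 32: h_left=-1, h_right=3, diff=4 [FAIL (|-1-3|=4 > 1)], height=4
  node 29: h_left=-1, h_right=4, diff=5 [FAIL (|-1-4|=5 > 1)], height=5
  node 22: h_left=-1, h_right=5, diff=6 [FAIL (|-1-5|=6 > 1)], height=6
  node 15: h_left=-1, h_right=6, diff=7 [FAIL (|-1-6|=7 > 1)], height=7
  node 12: h_left=-1, h_right=7, diff=8 [FAIL (|-1-7|=8 > 1)], height=8
  node 10: h_left=-1, h_right=8, diff=9 [FAIL (|-1-8|=9 > 1)], height=9
  node 1: h_left=-1, h_right=9, diff=10 [FAIL (|-1-9|=10 > 1)], height=10
Node 37 violates the condition: |-1 - 1| = 2 > 1.
Result: Not balanced


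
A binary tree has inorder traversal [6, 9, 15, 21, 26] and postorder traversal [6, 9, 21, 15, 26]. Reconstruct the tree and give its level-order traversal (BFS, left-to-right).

Inorder:   [6, 9, 15, 21, 26]
Postorder: [6, 9, 21, 15, 26]
Algorithm: postorder visits root last, so walk postorder right-to-left;
each value is the root of the current inorder slice — split it at that
value, recurse on the right subtree first, then the left.
Recursive splits:
  root=26; inorder splits into left=[6, 9, 15, 21], right=[]
  root=15; inorder splits into left=[6, 9], right=[21]
  root=21; inorder splits into left=[], right=[]
  root=9; inorder splits into left=[6], right=[]
  root=6; inorder splits into left=[], right=[]
Reconstructed level-order: [26, 15, 9, 21, 6]


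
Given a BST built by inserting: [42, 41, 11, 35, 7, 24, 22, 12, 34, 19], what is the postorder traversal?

Tree insertion order: [42, 41, 11, 35, 7, 24, 22, 12, 34, 19]
Tree (level-order array): [42, 41, None, 11, None, 7, 35, None, None, 24, None, 22, 34, 12, None, None, None, None, 19]
Postorder traversal: [7, 19, 12, 22, 34, 24, 35, 11, 41, 42]


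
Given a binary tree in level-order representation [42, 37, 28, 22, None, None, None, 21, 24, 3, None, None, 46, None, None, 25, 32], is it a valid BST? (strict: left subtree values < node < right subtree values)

Level-order array: [42, 37, 28, 22, None, None, None, 21, 24, 3, None, None, 46, None, None, 25, 32]
Validate using subtree bounds (lo, hi): at each node, require lo < value < hi,
then recurse left with hi=value and right with lo=value.
Preorder trace (stopping at first violation):
  at node 42 with bounds (-inf, +inf): OK
  at node 37 with bounds (-inf, 42): OK
  at node 22 with bounds (-inf, 37): OK
  at node 21 with bounds (-inf, 22): OK
  at node 3 with bounds (-inf, 21): OK
  at node 24 with bounds (22, 37): OK
  at node 46 with bounds (24, 37): VIOLATION
Node 46 violates its bound: not (24 < 46 < 37).
Result: Not a valid BST


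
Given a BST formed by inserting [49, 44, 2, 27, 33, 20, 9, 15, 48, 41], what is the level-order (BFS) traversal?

Tree insertion order: [49, 44, 2, 27, 33, 20, 9, 15, 48, 41]
Tree (level-order array): [49, 44, None, 2, 48, None, 27, None, None, 20, 33, 9, None, None, 41, None, 15]
BFS from the root, enqueuing left then right child of each popped node:
  queue [49] -> pop 49, enqueue [44], visited so far: [49]
  queue [44] -> pop 44, enqueue [2, 48], visited so far: [49, 44]
  queue [2, 48] -> pop 2, enqueue [27], visited so far: [49, 44, 2]
  queue [48, 27] -> pop 48, enqueue [none], visited so far: [49, 44, 2, 48]
  queue [27] -> pop 27, enqueue [20, 33], visited so far: [49, 44, 2, 48, 27]
  queue [20, 33] -> pop 20, enqueue [9], visited so far: [49, 44, 2, 48, 27, 20]
  queue [33, 9] -> pop 33, enqueue [41], visited so far: [49, 44, 2, 48, 27, 20, 33]
  queue [9, 41] -> pop 9, enqueue [15], visited so far: [49, 44, 2, 48, 27, 20, 33, 9]
  queue [41, 15] -> pop 41, enqueue [none], visited so far: [49, 44, 2, 48, 27, 20, 33, 9, 41]
  queue [15] -> pop 15, enqueue [none], visited so far: [49, 44, 2, 48, 27, 20, 33, 9, 41, 15]
Result: [49, 44, 2, 48, 27, 20, 33, 9, 41, 15]


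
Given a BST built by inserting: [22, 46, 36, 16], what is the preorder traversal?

Tree insertion order: [22, 46, 36, 16]
Tree (level-order array): [22, 16, 46, None, None, 36]
Preorder traversal: [22, 16, 46, 36]


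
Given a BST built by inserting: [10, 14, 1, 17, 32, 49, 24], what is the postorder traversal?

Tree insertion order: [10, 14, 1, 17, 32, 49, 24]
Tree (level-order array): [10, 1, 14, None, None, None, 17, None, 32, 24, 49]
Postorder traversal: [1, 24, 49, 32, 17, 14, 10]


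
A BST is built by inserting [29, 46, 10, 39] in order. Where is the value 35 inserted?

Starting tree (level order): [29, 10, 46, None, None, 39]
Insertion path: 29 -> 46 -> 39
Result: insert 35 as left child of 39
Final tree (level order): [29, 10, 46, None, None, 39, None, 35]


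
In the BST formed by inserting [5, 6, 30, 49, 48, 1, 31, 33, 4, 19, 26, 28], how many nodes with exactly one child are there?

Tree built from: [5, 6, 30, 49, 48, 1, 31, 33, 4, 19, 26, 28]
Tree (level-order array): [5, 1, 6, None, 4, None, 30, None, None, 19, 49, None, 26, 48, None, None, 28, 31, None, None, None, None, 33]
Rule: These are nodes with exactly 1 non-null child.
Per-node child counts:
  node 5: 2 child(ren)
  node 1: 1 child(ren)
  node 4: 0 child(ren)
  node 6: 1 child(ren)
  node 30: 2 child(ren)
  node 19: 1 child(ren)
  node 26: 1 child(ren)
  node 28: 0 child(ren)
  node 49: 1 child(ren)
  node 48: 1 child(ren)
  node 31: 1 child(ren)
  node 33: 0 child(ren)
Matching nodes: [1, 6, 19, 26, 49, 48, 31]
Count of nodes with exactly one child: 7


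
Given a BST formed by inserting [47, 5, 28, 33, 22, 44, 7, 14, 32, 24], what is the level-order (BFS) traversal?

Tree insertion order: [47, 5, 28, 33, 22, 44, 7, 14, 32, 24]
Tree (level-order array): [47, 5, None, None, 28, 22, 33, 7, 24, 32, 44, None, 14]
BFS from the root, enqueuing left then right child of each popped node:
  queue [47] -> pop 47, enqueue [5], visited so far: [47]
  queue [5] -> pop 5, enqueue [28], visited so far: [47, 5]
  queue [28] -> pop 28, enqueue [22, 33], visited so far: [47, 5, 28]
  queue [22, 33] -> pop 22, enqueue [7, 24], visited so far: [47, 5, 28, 22]
  queue [33, 7, 24] -> pop 33, enqueue [32, 44], visited so far: [47, 5, 28, 22, 33]
  queue [7, 24, 32, 44] -> pop 7, enqueue [14], visited so far: [47, 5, 28, 22, 33, 7]
  queue [24, 32, 44, 14] -> pop 24, enqueue [none], visited so far: [47, 5, 28, 22, 33, 7, 24]
  queue [32, 44, 14] -> pop 32, enqueue [none], visited so far: [47, 5, 28, 22, 33, 7, 24, 32]
  queue [44, 14] -> pop 44, enqueue [none], visited so far: [47, 5, 28, 22, 33, 7, 24, 32, 44]
  queue [14] -> pop 14, enqueue [none], visited so far: [47, 5, 28, 22, 33, 7, 24, 32, 44, 14]
Result: [47, 5, 28, 22, 33, 7, 24, 32, 44, 14]


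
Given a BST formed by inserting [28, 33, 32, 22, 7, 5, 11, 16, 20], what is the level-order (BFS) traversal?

Tree insertion order: [28, 33, 32, 22, 7, 5, 11, 16, 20]
Tree (level-order array): [28, 22, 33, 7, None, 32, None, 5, 11, None, None, None, None, None, 16, None, 20]
BFS from the root, enqueuing left then right child of each popped node:
  queue [28] -> pop 28, enqueue [22, 33], visited so far: [28]
  queue [22, 33] -> pop 22, enqueue [7], visited so far: [28, 22]
  queue [33, 7] -> pop 33, enqueue [32], visited so far: [28, 22, 33]
  queue [7, 32] -> pop 7, enqueue [5, 11], visited so far: [28, 22, 33, 7]
  queue [32, 5, 11] -> pop 32, enqueue [none], visited so far: [28, 22, 33, 7, 32]
  queue [5, 11] -> pop 5, enqueue [none], visited so far: [28, 22, 33, 7, 32, 5]
  queue [11] -> pop 11, enqueue [16], visited so far: [28, 22, 33, 7, 32, 5, 11]
  queue [16] -> pop 16, enqueue [20], visited so far: [28, 22, 33, 7, 32, 5, 11, 16]
  queue [20] -> pop 20, enqueue [none], visited so far: [28, 22, 33, 7, 32, 5, 11, 16, 20]
Result: [28, 22, 33, 7, 32, 5, 11, 16, 20]


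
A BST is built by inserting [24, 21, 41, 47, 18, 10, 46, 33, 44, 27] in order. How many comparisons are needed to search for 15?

Search path for 15: 24 -> 21 -> 18 -> 10
Found: False
Comparisons: 4


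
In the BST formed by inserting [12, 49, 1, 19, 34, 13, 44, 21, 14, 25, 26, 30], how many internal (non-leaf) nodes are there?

Tree built from: [12, 49, 1, 19, 34, 13, 44, 21, 14, 25, 26, 30]
Tree (level-order array): [12, 1, 49, None, None, 19, None, 13, 34, None, 14, 21, 44, None, None, None, 25, None, None, None, 26, None, 30]
Rule: An internal node has at least one child.
Per-node child counts:
  node 12: 2 child(ren)
  node 1: 0 child(ren)
  node 49: 1 child(ren)
  node 19: 2 child(ren)
  node 13: 1 child(ren)
  node 14: 0 child(ren)
  node 34: 2 child(ren)
  node 21: 1 child(ren)
  node 25: 1 child(ren)
  node 26: 1 child(ren)
  node 30: 0 child(ren)
  node 44: 0 child(ren)
Matching nodes: [12, 49, 19, 13, 34, 21, 25, 26]
Count of internal (non-leaf) nodes: 8


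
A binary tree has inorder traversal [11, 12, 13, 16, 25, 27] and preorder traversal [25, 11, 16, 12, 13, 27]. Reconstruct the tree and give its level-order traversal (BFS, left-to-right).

Inorder:  [11, 12, 13, 16, 25, 27]
Preorder: [25, 11, 16, 12, 13, 27]
Algorithm: preorder visits root first, so consume preorder in order;
for each root, split the current inorder slice at that value into
left-subtree inorder and right-subtree inorder, then recurse.
Recursive splits:
  root=25; inorder splits into left=[11, 12, 13, 16], right=[27]
  root=11; inorder splits into left=[], right=[12, 13, 16]
  root=16; inorder splits into left=[12, 13], right=[]
  root=12; inorder splits into left=[], right=[13]
  root=13; inorder splits into left=[], right=[]
  root=27; inorder splits into left=[], right=[]
Reconstructed level-order: [25, 11, 27, 16, 12, 13]


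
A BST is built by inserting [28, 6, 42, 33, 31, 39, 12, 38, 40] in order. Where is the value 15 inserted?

Starting tree (level order): [28, 6, 42, None, 12, 33, None, None, None, 31, 39, None, None, 38, 40]
Insertion path: 28 -> 6 -> 12
Result: insert 15 as right child of 12
Final tree (level order): [28, 6, 42, None, 12, 33, None, None, 15, 31, 39, None, None, None, None, 38, 40]


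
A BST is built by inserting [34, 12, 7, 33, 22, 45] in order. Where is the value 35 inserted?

Starting tree (level order): [34, 12, 45, 7, 33, None, None, None, None, 22]
Insertion path: 34 -> 45
Result: insert 35 as left child of 45
Final tree (level order): [34, 12, 45, 7, 33, 35, None, None, None, 22]


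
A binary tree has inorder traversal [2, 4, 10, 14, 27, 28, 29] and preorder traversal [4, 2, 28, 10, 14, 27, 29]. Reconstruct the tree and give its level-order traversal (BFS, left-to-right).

Inorder:  [2, 4, 10, 14, 27, 28, 29]
Preorder: [4, 2, 28, 10, 14, 27, 29]
Algorithm: preorder visits root first, so consume preorder in order;
for each root, split the current inorder slice at that value into
left-subtree inorder and right-subtree inorder, then recurse.
Recursive splits:
  root=4; inorder splits into left=[2], right=[10, 14, 27, 28, 29]
  root=2; inorder splits into left=[], right=[]
  root=28; inorder splits into left=[10, 14, 27], right=[29]
  root=10; inorder splits into left=[], right=[14, 27]
  root=14; inorder splits into left=[], right=[27]
  root=27; inorder splits into left=[], right=[]
  root=29; inorder splits into left=[], right=[]
Reconstructed level-order: [4, 2, 28, 10, 29, 14, 27]


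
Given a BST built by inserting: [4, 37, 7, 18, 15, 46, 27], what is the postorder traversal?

Tree insertion order: [4, 37, 7, 18, 15, 46, 27]
Tree (level-order array): [4, None, 37, 7, 46, None, 18, None, None, 15, 27]
Postorder traversal: [15, 27, 18, 7, 46, 37, 4]


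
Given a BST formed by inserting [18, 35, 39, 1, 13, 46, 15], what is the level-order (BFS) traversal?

Tree insertion order: [18, 35, 39, 1, 13, 46, 15]
Tree (level-order array): [18, 1, 35, None, 13, None, 39, None, 15, None, 46]
BFS from the root, enqueuing left then right child of each popped node:
  queue [18] -> pop 18, enqueue [1, 35], visited so far: [18]
  queue [1, 35] -> pop 1, enqueue [13], visited so far: [18, 1]
  queue [35, 13] -> pop 35, enqueue [39], visited so far: [18, 1, 35]
  queue [13, 39] -> pop 13, enqueue [15], visited so far: [18, 1, 35, 13]
  queue [39, 15] -> pop 39, enqueue [46], visited so far: [18, 1, 35, 13, 39]
  queue [15, 46] -> pop 15, enqueue [none], visited so far: [18, 1, 35, 13, 39, 15]
  queue [46] -> pop 46, enqueue [none], visited so far: [18, 1, 35, 13, 39, 15, 46]
Result: [18, 1, 35, 13, 39, 15, 46]


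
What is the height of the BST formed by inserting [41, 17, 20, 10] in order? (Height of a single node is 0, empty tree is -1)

Insertion order: [41, 17, 20, 10]
Tree (level-order array): [41, 17, None, 10, 20]
Compute height bottom-up (empty subtree = -1):
  height(10) = 1 + max(-1, -1) = 0
  height(20) = 1 + max(-1, -1) = 0
  height(17) = 1 + max(0, 0) = 1
  height(41) = 1 + max(1, -1) = 2
Height = 2


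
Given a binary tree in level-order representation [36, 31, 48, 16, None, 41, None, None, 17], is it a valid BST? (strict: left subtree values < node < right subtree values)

Level-order array: [36, 31, 48, 16, None, 41, None, None, 17]
Validate using subtree bounds (lo, hi): at each node, require lo < value < hi,
then recurse left with hi=value and right with lo=value.
Preorder trace (stopping at first violation):
  at node 36 with bounds (-inf, +inf): OK
  at node 31 with bounds (-inf, 36): OK
  at node 16 with bounds (-inf, 31): OK
  at node 17 with bounds (16, 31): OK
  at node 48 with bounds (36, +inf): OK
  at node 41 with bounds (36, 48): OK
No violation found at any node.
Result: Valid BST


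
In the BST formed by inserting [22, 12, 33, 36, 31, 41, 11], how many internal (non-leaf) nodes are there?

Tree built from: [22, 12, 33, 36, 31, 41, 11]
Tree (level-order array): [22, 12, 33, 11, None, 31, 36, None, None, None, None, None, 41]
Rule: An internal node has at least one child.
Per-node child counts:
  node 22: 2 child(ren)
  node 12: 1 child(ren)
  node 11: 0 child(ren)
  node 33: 2 child(ren)
  node 31: 0 child(ren)
  node 36: 1 child(ren)
  node 41: 0 child(ren)
Matching nodes: [22, 12, 33, 36]
Count of internal (non-leaf) nodes: 4


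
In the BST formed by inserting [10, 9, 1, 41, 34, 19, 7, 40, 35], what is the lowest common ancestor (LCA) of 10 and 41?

Tree insertion order: [10, 9, 1, 41, 34, 19, 7, 40, 35]
Tree (level-order array): [10, 9, 41, 1, None, 34, None, None, 7, 19, 40, None, None, None, None, 35]
In a BST, the LCA of p=10, q=41 is the first node v on the
root-to-leaf path with p <= v <= q (go left if both < v, right if both > v).
Walk from root:
  at 10: 10 <= 10 <= 41, this is the LCA
LCA = 10


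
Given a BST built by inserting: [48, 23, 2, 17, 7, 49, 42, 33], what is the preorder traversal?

Tree insertion order: [48, 23, 2, 17, 7, 49, 42, 33]
Tree (level-order array): [48, 23, 49, 2, 42, None, None, None, 17, 33, None, 7]
Preorder traversal: [48, 23, 2, 17, 7, 42, 33, 49]


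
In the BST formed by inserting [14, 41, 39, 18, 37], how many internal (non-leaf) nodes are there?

Tree built from: [14, 41, 39, 18, 37]
Tree (level-order array): [14, None, 41, 39, None, 18, None, None, 37]
Rule: An internal node has at least one child.
Per-node child counts:
  node 14: 1 child(ren)
  node 41: 1 child(ren)
  node 39: 1 child(ren)
  node 18: 1 child(ren)
  node 37: 0 child(ren)
Matching nodes: [14, 41, 39, 18]
Count of internal (non-leaf) nodes: 4


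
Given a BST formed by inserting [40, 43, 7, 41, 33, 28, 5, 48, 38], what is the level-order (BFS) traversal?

Tree insertion order: [40, 43, 7, 41, 33, 28, 5, 48, 38]
Tree (level-order array): [40, 7, 43, 5, 33, 41, 48, None, None, 28, 38]
BFS from the root, enqueuing left then right child of each popped node:
  queue [40] -> pop 40, enqueue [7, 43], visited so far: [40]
  queue [7, 43] -> pop 7, enqueue [5, 33], visited so far: [40, 7]
  queue [43, 5, 33] -> pop 43, enqueue [41, 48], visited so far: [40, 7, 43]
  queue [5, 33, 41, 48] -> pop 5, enqueue [none], visited so far: [40, 7, 43, 5]
  queue [33, 41, 48] -> pop 33, enqueue [28, 38], visited so far: [40, 7, 43, 5, 33]
  queue [41, 48, 28, 38] -> pop 41, enqueue [none], visited so far: [40, 7, 43, 5, 33, 41]
  queue [48, 28, 38] -> pop 48, enqueue [none], visited so far: [40, 7, 43, 5, 33, 41, 48]
  queue [28, 38] -> pop 28, enqueue [none], visited so far: [40, 7, 43, 5, 33, 41, 48, 28]
  queue [38] -> pop 38, enqueue [none], visited so far: [40, 7, 43, 5, 33, 41, 48, 28, 38]
Result: [40, 7, 43, 5, 33, 41, 48, 28, 38]


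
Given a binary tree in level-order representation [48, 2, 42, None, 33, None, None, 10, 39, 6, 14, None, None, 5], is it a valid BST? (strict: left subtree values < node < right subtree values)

Level-order array: [48, 2, 42, None, 33, None, None, 10, 39, 6, 14, None, None, 5]
Validate using subtree bounds (lo, hi): at each node, require lo < value < hi,
then recurse left with hi=value and right with lo=value.
Preorder trace (stopping at first violation):
  at node 48 with bounds (-inf, +inf): OK
  at node 2 with bounds (-inf, 48): OK
  at node 33 with bounds (2, 48): OK
  at node 10 with bounds (2, 33): OK
  at node 6 with bounds (2, 10): OK
  at node 5 with bounds (2, 6): OK
  at node 14 with bounds (10, 33): OK
  at node 39 with bounds (33, 48): OK
  at node 42 with bounds (48, +inf): VIOLATION
Node 42 violates its bound: not (48 < 42 < +inf).
Result: Not a valid BST


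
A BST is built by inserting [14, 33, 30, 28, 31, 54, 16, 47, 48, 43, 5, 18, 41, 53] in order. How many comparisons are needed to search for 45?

Search path for 45: 14 -> 33 -> 54 -> 47 -> 43
Found: False
Comparisons: 5


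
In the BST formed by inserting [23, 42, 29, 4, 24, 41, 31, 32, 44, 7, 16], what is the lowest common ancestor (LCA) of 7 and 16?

Tree insertion order: [23, 42, 29, 4, 24, 41, 31, 32, 44, 7, 16]
Tree (level-order array): [23, 4, 42, None, 7, 29, 44, None, 16, 24, 41, None, None, None, None, None, None, 31, None, None, 32]
In a BST, the LCA of p=7, q=16 is the first node v on the
root-to-leaf path with p <= v <= q (go left if both < v, right if both > v).
Walk from root:
  at 23: both 7 and 16 < 23, go left
  at 4: both 7 and 16 > 4, go right
  at 7: 7 <= 7 <= 16, this is the LCA
LCA = 7


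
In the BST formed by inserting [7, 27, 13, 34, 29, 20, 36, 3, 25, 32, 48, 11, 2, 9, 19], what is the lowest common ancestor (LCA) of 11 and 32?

Tree insertion order: [7, 27, 13, 34, 29, 20, 36, 3, 25, 32, 48, 11, 2, 9, 19]
Tree (level-order array): [7, 3, 27, 2, None, 13, 34, None, None, 11, 20, 29, 36, 9, None, 19, 25, None, 32, None, 48]
In a BST, the LCA of p=11, q=32 is the first node v on the
root-to-leaf path with p <= v <= q (go left if both < v, right if both > v).
Walk from root:
  at 7: both 11 and 32 > 7, go right
  at 27: 11 <= 27 <= 32, this is the LCA
LCA = 27


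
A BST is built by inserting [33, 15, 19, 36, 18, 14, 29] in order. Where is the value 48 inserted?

Starting tree (level order): [33, 15, 36, 14, 19, None, None, None, None, 18, 29]
Insertion path: 33 -> 36
Result: insert 48 as right child of 36
Final tree (level order): [33, 15, 36, 14, 19, None, 48, None, None, 18, 29]


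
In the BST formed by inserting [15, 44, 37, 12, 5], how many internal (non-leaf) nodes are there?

Tree built from: [15, 44, 37, 12, 5]
Tree (level-order array): [15, 12, 44, 5, None, 37]
Rule: An internal node has at least one child.
Per-node child counts:
  node 15: 2 child(ren)
  node 12: 1 child(ren)
  node 5: 0 child(ren)
  node 44: 1 child(ren)
  node 37: 0 child(ren)
Matching nodes: [15, 12, 44]
Count of internal (non-leaf) nodes: 3


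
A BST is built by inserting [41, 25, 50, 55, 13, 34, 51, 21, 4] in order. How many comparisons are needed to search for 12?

Search path for 12: 41 -> 25 -> 13 -> 4
Found: False
Comparisons: 4


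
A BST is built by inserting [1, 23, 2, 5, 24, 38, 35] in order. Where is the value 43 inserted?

Starting tree (level order): [1, None, 23, 2, 24, None, 5, None, 38, None, None, 35]
Insertion path: 1 -> 23 -> 24 -> 38
Result: insert 43 as right child of 38
Final tree (level order): [1, None, 23, 2, 24, None, 5, None, 38, None, None, 35, 43]


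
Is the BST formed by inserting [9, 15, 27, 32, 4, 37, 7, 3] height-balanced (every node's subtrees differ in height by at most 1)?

Tree (level-order array): [9, 4, 15, 3, 7, None, 27, None, None, None, None, None, 32, None, 37]
Definition: a tree is height-balanced if, at every node, |h(left) - h(right)| <= 1 (empty subtree has height -1).
Bottom-up per-node check:
  node 3: h_left=-1, h_right=-1, diff=0 [OK], height=0
  node 7: h_left=-1, h_right=-1, diff=0 [OK], height=0
  node 4: h_left=0, h_right=0, diff=0 [OK], height=1
  node 37: h_left=-1, h_right=-1, diff=0 [OK], height=0
  node 32: h_left=-1, h_right=0, diff=1 [OK], height=1
  node 27: h_left=-1, h_right=1, diff=2 [FAIL (|-1-1|=2 > 1)], height=2
  node 15: h_left=-1, h_right=2, diff=3 [FAIL (|-1-2|=3 > 1)], height=3
  node 9: h_left=1, h_right=3, diff=2 [FAIL (|1-3|=2 > 1)], height=4
Node 27 violates the condition: |-1 - 1| = 2 > 1.
Result: Not balanced


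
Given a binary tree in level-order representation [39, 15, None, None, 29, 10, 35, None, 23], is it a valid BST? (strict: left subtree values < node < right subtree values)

Level-order array: [39, 15, None, None, 29, 10, 35, None, 23]
Validate using subtree bounds (lo, hi): at each node, require lo < value < hi,
then recurse left with hi=value and right with lo=value.
Preorder trace (stopping at first violation):
  at node 39 with bounds (-inf, +inf): OK
  at node 15 with bounds (-inf, 39): OK
  at node 29 with bounds (15, 39): OK
  at node 10 with bounds (15, 29): VIOLATION
Node 10 violates its bound: not (15 < 10 < 29).
Result: Not a valid BST


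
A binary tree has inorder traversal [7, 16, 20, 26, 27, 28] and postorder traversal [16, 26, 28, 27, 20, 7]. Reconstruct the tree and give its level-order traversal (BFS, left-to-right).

Inorder:   [7, 16, 20, 26, 27, 28]
Postorder: [16, 26, 28, 27, 20, 7]
Algorithm: postorder visits root last, so walk postorder right-to-left;
each value is the root of the current inorder slice — split it at that
value, recurse on the right subtree first, then the left.
Recursive splits:
  root=7; inorder splits into left=[], right=[16, 20, 26, 27, 28]
  root=20; inorder splits into left=[16], right=[26, 27, 28]
  root=27; inorder splits into left=[26], right=[28]
  root=28; inorder splits into left=[], right=[]
  root=26; inorder splits into left=[], right=[]
  root=16; inorder splits into left=[], right=[]
Reconstructed level-order: [7, 20, 16, 27, 26, 28]


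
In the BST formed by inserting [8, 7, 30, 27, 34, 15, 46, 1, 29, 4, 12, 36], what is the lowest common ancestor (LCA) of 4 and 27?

Tree insertion order: [8, 7, 30, 27, 34, 15, 46, 1, 29, 4, 12, 36]
Tree (level-order array): [8, 7, 30, 1, None, 27, 34, None, 4, 15, 29, None, 46, None, None, 12, None, None, None, 36]
In a BST, the LCA of p=4, q=27 is the first node v on the
root-to-leaf path with p <= v <= q (go left if both < v, right if both > v).
Walk from root:
  at 8: 4 <= 8 <= 27, this is the LCA
LCA = 8


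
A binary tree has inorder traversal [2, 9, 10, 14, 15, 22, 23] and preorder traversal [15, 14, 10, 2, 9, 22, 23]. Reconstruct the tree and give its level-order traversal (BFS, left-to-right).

Inorder:  [2, 9, 10, 14, 15, 22, 23]
Preorder: [15, 14, 10, 2, 9, 22, 23]
Algorithm: preorder visits root first, so consume preorder in order;
for each root, split the current inorder slice at that value into
left-subtree inorder and right-subtree inorder, then recurse.
Recursive splits:
  root=15; inorder splits into left=[2, 9, 10, 14], right=[22, 23]
  root=14; inorder splits into left=[2, 9, 10], right=[]
  root=10; inorder splits into left=[2, 9], right=[]
  root=2; inorder splits into left=[], right=[9]
  root=9; inorder splits into left=[], right=[]
  root=22; inorder splits into left=[], right=[23]
  root=23; inorder splits into left=[], right=[]
Reconstructed level-order: [15, 14, 22, 10, 23, 2, 9]


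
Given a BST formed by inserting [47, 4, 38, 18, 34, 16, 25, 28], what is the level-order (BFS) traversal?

Tree insertion order: [47, 4, 38, 18, 34, 16, 25, 28]
Tree (level-order array): [47, 4, None, None, 38, 18, None, 16, 34, None, None, 25, None, None, 28]
BFS from the root, enqueuing left then right child of each popped node:
  queue [47] -> pop 47, enqueue [4], visited so far: [47]
  queue [4] -> pop 4, enqueue [38], visited so far: [47, 4]
  queue [38] -> pop 38, enqueue [18], visited so far: [47, 4, 38]
  queue [18] -> pop 18, enqueue [16, 34], visited so far: [47, 4, 38, 18]
  queue [16, 34] -> pop 16, enqueue [none], visited so far: [47, 4, 38, 18, 16]
  queue [34] -> pop 34, enqueue [25], visited so far: [47, 4, 38, 18, 16, 34]
  queue [25] -> pop 25, enqueue [28], visited so far: [47, 4, 38, 18, 16, 34, 25]
  queue [28] -> pop 28, enqueue [none], visited so far: [47, 4, 38, 18, 16, 34, 25, 28]
Result: [47, 4, 38, 18, 16, 34, 25, 28]


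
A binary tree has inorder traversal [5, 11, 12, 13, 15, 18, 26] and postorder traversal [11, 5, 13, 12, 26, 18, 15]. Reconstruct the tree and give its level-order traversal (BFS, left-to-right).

Inorder:   [5, 11, 12, 13, 15, 18, 26]
Postorder: [11, 5, 13, 12, 26, 18, 15]
Algorithm: postorder visits root last, so walk postorder right-to-left;
each value is the root of the current inorder slice — split it at that
value, recurse on the right subtree first, then the left.
Recursive splits:
  root=15; inorder splits into left=[5, 11, 12, 13], right=[18, 26]
  root=18; inorder splits into left=[], right=[26]
  root=26; inorder splits into left=[], right=[]
  root=12; inorder splits into left=[5, 11], right=[13]
  root=13; inorder splits into left=[], right=[]
  root=5; inorder splits into left=[], right=[11]
  root=11; inorder splits into left=[], right=[]
Reconstructed level-order: [15, 12, 18, 5, 13, 26, 11]


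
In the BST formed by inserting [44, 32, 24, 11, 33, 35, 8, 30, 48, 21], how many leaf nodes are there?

Tree built from: [44, 32, 24, 11, 33, 35, 8, 30, 48, 21]
Tree (level-order array): [44, 32, 48, 24, 33, None, None, 11, 30, None, 35, 8, 21]
Rule: A leaf has 0 children.
Per-node child counts:
  node 44: 2 child(ren)
  node 32: 2 child(ren)
  node 24: 2 child(ren)
  node 11: 2 child(ren)
  node 8: 0 child(ren)
  node 21: 0 child(ren)
  node 30: 0 child(ren)
  node 33: 1 child(ren)
  node 35: 0 child(ren)
  node 48: 0 child(ren)
Matching nodes: [8, 21, 30, 35, 48]
Count of leaf nodes: 5


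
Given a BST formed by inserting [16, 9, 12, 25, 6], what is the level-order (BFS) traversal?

Tree insertion order: [16, 9, 12, 25, 6]
Tree (level-order array): [16, 9, 25, 6, 12]
BFS from the root, enqueuing left then right child of each popped node:
  queue [16] -> pop 16, enqueue [9, 25], visited so far: [16]
  queue [9, 25] -> pop 9, enqueue [6, 12], visited so far: [16, 9]
  queue [25, 6, 12] -> pop 25, enqueue [none], visited so far: [16, 9, 25]
  queue [6, 12] -> pop 6, enqueue [none], visited so far: [16, 9, 25, 6]
  queue [12] -> pop 12, enqueue [none], visited so far: [16, 9, 25, 6, 12]
Result: [16, 9, 25, 6, 12]


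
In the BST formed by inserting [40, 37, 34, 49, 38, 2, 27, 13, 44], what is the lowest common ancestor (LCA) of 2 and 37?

Tree insertion order: [40, 37, 34, 49, 38, 2, 27, 13, 44]
Tree (level-order array): [40, 37, 49, 34, 38, 44, None, 2, None, None, None, None, None, None, 27, 13]
In a BST, the LCA of p=2, q=37 is the first node v on the
root-to-leaf path with p <= v <= q (go left if both < v, right if both > v).
Walk from root:
  at 40: both 2 and 37 < 40, go left
  at 37: 2 <= 37 <= 37, this is the LCA
LCA = 37


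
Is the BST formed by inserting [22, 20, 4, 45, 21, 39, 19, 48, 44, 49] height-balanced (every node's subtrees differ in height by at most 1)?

Tree (level-order array): [22, 20, 45, 4, 21, 39, 48, None, 19, None, None, None, 44, None, 49]
Definition: a tree is height-balanced if, at every node, |h(left) - h(right)| <= 1 (empty subtree has height -1).
Bottom-up per-node check:
  node 19: h_left=-1, h_right=-1, diff=0 [OK], height=0
  node 4: h_left=-1, h_right=0, diff=1 [OK], height=1
  node 21: h_left=-1, h_right=-1, diff=0 [OK], height=0
  node 20: h_left=1, h_right=0, diff=1 [OK], height=2
  node 44: h_left=-1, h_right=-1, diff=0 [OK], height=0
  node 39: h_left=-1, h_right=0, diff=1 [OK], height=1
  node 49: h_left=-1, h_right=-1, diff=0 [OK], height=0
  node 48: h_left=-1, h_right=0, diff=1 [OK], height=1
  node 45: h_left=1, h_right=1, diff=0 [OK], height=2
  node 22: h_left=2, h_right=2, diff=0 [OK], height=3
All nodes satisfy the balance condition.
Result: Balanced


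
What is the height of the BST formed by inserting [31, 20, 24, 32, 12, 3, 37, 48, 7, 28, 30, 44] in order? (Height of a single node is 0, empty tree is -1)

Insertion order: [31, 20, 24, 32, 12, 3, 37, 48, 7, 28, 30, 44]
Tree (level-order array): [31, 20, 32, 12, 24, None, 37, 3, None, None, 28, None, 48, None, 7, None, 30, 44]
Compute height bottom-up (empty subtree = -1):
  height(7) = 1 + max(-1, -1) = 0
  height(3) = 1 + max(-1, 0) = 1
  height(12) = 1 + max(1, -1) = 2
  height(30) = 1 + max(-1, -1) = 0
  height(28) = 1 + max(-1, 0) = 1
  height(24) = 1 + max(-1, 1) = 2
  height(20) = 1 + max(2, 2) = 3
  height(44) = 1 + max(-1, -1) = 0
  height(48) = 1 + max(0, -1) = 1
  height(37) = 1 + max(-1, 1) = 2
  height(32) = 1 + max(-1, 2) = 3
  height(31) = 1 + max(3, 3) = 4
Height = 4


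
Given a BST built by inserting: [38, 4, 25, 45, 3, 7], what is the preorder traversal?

Tree insertion order: [38, 4, 25, 45, 3, 7]
Tree (level-order array): [38, 4, 45, 3, 25, None, None, None, None, 7]
Preorder traversal: [38, 4, 3, 25, 7, 45]


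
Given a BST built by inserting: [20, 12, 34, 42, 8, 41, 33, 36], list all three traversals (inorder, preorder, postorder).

Tree insertion order: [20, 12, 34, 42, 8, 41, 33, 36]
Tree (level-order array): [20, 12, 34, 8, None, 33, 42, None, None, None, None, 41, None, 36]
Inorder (L, root, R): [8, 12, 20, 33, 34, 36, 41, 42]
Preorder (root, L, R): [20, 12, 8, 34, 33, 42, 41, 36]
Postorder (L, R, root): [8, 12, 33, 36, 41, 42, 34, 20]


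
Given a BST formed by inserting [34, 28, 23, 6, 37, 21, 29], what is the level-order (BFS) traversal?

Tree insertion order: [34, 28, 23, 6, 37, 21, 29]
Tree (level-order array): [34, 28, 37, 23, 29, None, None, 6, None, None, None, None, 21]
BFS from the root, enqueuing left then right child of each popped node:
  queue [34] -> pop 34, enqueue [28, 37], visited so far: [34]
  queue [28, 37] -> pop 28, enqueue [23, 29], visited so far: [34, 28]
  queue [37, 23, 29] -> pop 37, enqueue [none], visited so far: [34, 28, 37]
  queue [23, 29] -> pop 23, enqueue [6], visited so far: [34, 28, 37, 23]
  queue [29, 6] -> pop 29, enqueue [none], visited so far: [34, 28, 37, 23, 29]
  queue [6] -> pop 6, enqueue [21], visited so far: [34, 28, 37, 23, 29, 6]
  queue [21] -> pop 21, enqueue [none], visited so far: [34, 28, 37, 23, 29, 6, 21]
Result: [34, 28, 37, 23, 29, 6, 21]


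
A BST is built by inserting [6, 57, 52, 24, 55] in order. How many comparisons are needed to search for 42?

Search path for 42: 6 -> 57 -> 52 -> 24
Found: False
Comparisons: 4


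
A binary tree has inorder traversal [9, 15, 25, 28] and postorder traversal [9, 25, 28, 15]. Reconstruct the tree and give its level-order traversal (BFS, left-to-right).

Inorder:   [9, 15, 25, 28]
Postorder: [9, 25, 28, 15]
Algorithm: postorder visits root last, so walk postorder right-to-left;
each value is the root of the current inorder slice — split it at that
value, recurse on the right subtree first, then the left.
Recursive splits:
  root=15; inorder splits into left=[9], right=[25, 28]
  root=28; inorder splits into left=[25], right=[]
  root=25; inorder splits into left=[], right=[]
  root=9; inorder splits into left=[], right=[]
Reconstructed level-order: [15, 9, 28, 25]


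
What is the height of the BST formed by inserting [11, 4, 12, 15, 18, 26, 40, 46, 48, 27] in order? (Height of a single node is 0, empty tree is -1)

Insertion order: [11, 4, 12, 15, 18, 26, 40, 46, 48, 27]
Tree (level-order array): [11, 4, 12, None, None, None, 15, None, 18, None, 26, None, 40, 27, 46, None, None, None, 48]
Compute height bottom-up (empty subtree = -1):
  height(4) = 1 + max(-1, -1) = 0
  height(27) = 1 + max(-1, -1) = 0
  height(48) = 1 + max(-1, -1) = 0
  height(46) = 1 + max(-1, 0) = 1
  height(40) = 1 + max(0, 1) = 2
  height(26) = 1 + max(-1, 2) = 3
  height(18) = 1 + max(-1, 3) = 4
  height(15) = 1 + max(-1, 4) = 5
  height(12) = 1 + max(-1, 5) = 6
  height(11) = 1 + max(0, 6) = 7
Height = 7


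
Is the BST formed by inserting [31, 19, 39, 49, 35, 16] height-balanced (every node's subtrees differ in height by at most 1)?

Tree (level-order array): [31, 19, 39, 16, None, 35, 49]
Definition: a tree is height-balanced if, at every node, |h(left) - h(right)| <= 1 (empty subtree has height -1).
Bottom-up per-node check:
  node 16: h_left=-1, h_right=-1, diff=0 [OK], height=0
  node 19: h_left=0, h_right=-1, diff=1 [OK], height=1
  node 35: h_left=-1, h_right=-1, diff=0 [OK], height=0
  node 49: h_left=-1, h_right=-1, diff=0 [OK], height=0
  node 39: h_left=0, h_right=0, diff=0 [OK], height=1
  node 31: h_left=1, h_right=1, diff=0 [OK], height=2
All nodes satisfy the balance condition.
Result: Balanced


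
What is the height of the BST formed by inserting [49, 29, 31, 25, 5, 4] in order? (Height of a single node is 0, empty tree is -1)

Insertion order: [49, 29, 31, 25, 5, 4]
Tree (level-order array): [49, 29, None, 25, 31, 5, None, None, None, 4]
Compute height bottom-up (empty subtree = -1):
  height(4) = 1 + max(-1, -1) = 0
  height(5) = 1 + max(0, -1) = 1
  height(25) = 1 + max(1, -1) = 2
  height(31) = 1 + max(-1, -1) = 0
  height(29) = 1 + max(2, 0) = 3
  height(49) = 1 + max(3, -1) = 4
Height = 4


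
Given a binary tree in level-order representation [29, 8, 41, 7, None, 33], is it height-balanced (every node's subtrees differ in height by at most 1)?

Tree (level-order array): [29, 8, 41, 7, None, 33]
Definition: a tree is height-balanced if, at every node, |h(left) - h(right)| <= 1 (empty subtree has height -1).
Bottom-up per-node check:
  node 7: h_left=-1, h_right=-1, diff=0 [OK], height=0
  node 8: h_left=0, h_right=-1, diff=1 [OK], height=1
  node 33: h_left=-1, h_right=-1, diff=0 [OK], height=0
  node 41: h_left=0, h_right=-1, diff=1 [OK], height=1
  node 29: h_left=1, h_right=1, diff=0 [OK], height=2
All nodes satisfy the balance condition.
Result: Balanced


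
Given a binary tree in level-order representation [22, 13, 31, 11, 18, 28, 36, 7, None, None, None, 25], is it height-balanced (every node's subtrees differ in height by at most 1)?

Tree (level-order array): [22, 13, 31, 11, 18, 28, 36, 7, None, None, None, 25]
Definition: a tree is height-balanced if, at every node, |h(left) - h(right)| <= 1 (empty subtree has height -1).
Bottom-up per-node check:
  node 7: h_left=-1, h_right=-1, diff=0 [OK], height=0
  node 11: h_left=0, h_right=-1, diff=1 [OK], height=1
  node 18: h_left=-1, h_right=-1, diff=0 [OK], height=0
  node 13: h_left=1, h_right=0, diff=1 [OK], height=2
  node 25: h_left=-1, h_right=-1, diff=0 [OK], height=0
  node 28: h_left=0, h_right=-1, diff=1 [OK], height=1
  node 36: h_left=-1, h_right=-1, diff=0 [OK], height=0
  node 31: h_left=1, h_right=0, diff=1 [OK], height=2
  node 22: h_left=2, h_right=2, diff=0 [OK], height=3
All nodes satisfy the balance condition.
Result: Balanced


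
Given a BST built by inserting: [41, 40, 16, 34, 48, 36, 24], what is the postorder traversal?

Tree insertion order: [41, 40, 16, 34, 48, 36, 24]
Tree (level-order array): [41, 40, 48, 16, None, None, None, None, 34, 24, 36]
Postorder traversal: [24, 36, 34, 16, 40, 48, 41]


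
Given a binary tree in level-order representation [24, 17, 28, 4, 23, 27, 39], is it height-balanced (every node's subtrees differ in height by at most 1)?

Tree (level-order array): [24, 17, 28, 4, 23, 27, 39]
Definition: a tree is height-balanced if, at every node, |h(left) - h(right)| <= 1 (empty subtree has height -1).
Bottom-up per-node check:
  node 4: h_left=-1, h_right=-1, diff=0 [OK], height=0
  node 23: h_left=-1, h_right=-1, diff=0 [OK], height=0
  node 17: h_left=0, h_right=0, diff=0 [OK], height=1
  node 27: h_left=-1, h_right=-1, diff=0 [OK], height=0
  node 39: h_left=-1, h_right=-1, diff=0 [OK], height=0
  node 28: h_left=0, h_right=0, diff=0 [OK], height=1
  node 24: h_left=1, h_right=1, diff=0 [OK], height=2
All nodes satisfy the balance condition.
Result: Balanced


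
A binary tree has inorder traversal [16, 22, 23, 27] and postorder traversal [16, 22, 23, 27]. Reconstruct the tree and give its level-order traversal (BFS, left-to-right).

Inorder:   [16, 22, 23, 27]
Postorder: [16, 22, 23, 27]
Algorithm: postorder visits root last, so walk postorder right-to-left;
each value is the root of the current inorder slice — split it at that
value, recurse on the right subtree first, then the left.
Recursive splits:
  root=27; inorder splits into left=[16, 22, 23], right=[]
  root=23; inorder splits into left=[16, 22], right=[]
  root=22; inorder splits into left=[16], right=[]
  root=16; inorder splits into left=[], right=[]
Reconstructed level-order: [27, 23, 22, 16]


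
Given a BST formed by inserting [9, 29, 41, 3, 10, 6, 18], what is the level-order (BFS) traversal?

Tree insertion order: [9, 29, 41, 3, 10, 6, 18]
Tree (level-order array): [9, 3, 29, None, 6, 10, 41, None, None, None, 18]
BFS from the root, enqueuing left then right child of each popped node:
  queue [9] -> pop 9, enqueue [3, 29], visited so far: [9]
  queue [3, 29] -> pop 3, enqueue [6], visited so far: [9, 3]
  queue [29, 6] -> pop 29, enqueue [10, 41], visited so far: [9, 3, 29]
  queue [6, 10, 41] -> pop 6, enqueue [none], visited so far: [9, 3, 29, 6]
  queue [10, 41] -> pop 10, enqueue [18], visited so far: [9, 3, 29, 6, 10]
  queue [41, 18] -> pop 41, enqueue [none], visited so far: [9, 3, 29, 6, 10, 41]
  queue [18] -> pop 18, enqueue [none], visited so far: [9, 3, 29, 6, 10, 41, 18]
Result: [9, 3, 29, 6, 10, 41, 18]


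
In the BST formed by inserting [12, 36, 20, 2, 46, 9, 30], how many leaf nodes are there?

Tree built from: [12, 36, 20, 2, 46, 9, 30]
Tree (level-order array): [12, 2, 36, None, 9, 20, 46, None, None, None, 30]
Rule: A leaf has 0 children.
Per-node child counts:
  node 12: 2 child(ren)
  node 2: 1 child(ren)
  node 9: 0 child(ren)
  node 36: 2 child(ren)
  node 20: 1 child(ren)
  node 30: 0 child(ren)
  node 46: 0 child(ren)
Matching nodes: [9, 30, 46]
Count of leaf nodes: 3


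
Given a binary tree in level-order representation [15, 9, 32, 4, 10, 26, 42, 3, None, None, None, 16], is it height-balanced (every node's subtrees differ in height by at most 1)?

Tree (level-order array): [15, 9, 32, 4, 10, 26, 42, 3, None, None, None, 16]
Definition: a tree is height-balanced if, at every node, |h(left) - h(right)| <= 1 (empty subtree has height -1).
Bottom-up per-node check:
  node 3: h_left=-1, h_right=-1, diff=0 [OK], height=0
  node 4: h_left=0, h_right=-1, diff=1 [OK], height=1
  node 10: h_left=-1, h_right=-1, diff=0 [OK], height=0
  node 9: h_left=1, h_right=0, diff=1 [OK], height=2
  node 16: h_left=-1, h_right=-1, diff=0 [OK], height=0
  node 26: h_left=0, h_right=-1, diff=1 [OK], height=1
  node 42: h_left=-1, h_right=-1, diff=0 [OK], height=0
  node 32: h_left=1, h_right=0, diff=1 [OK], height=2
  node 15: h_left=2, h_right=2, diff=0 [OK], height=3
All nodes satisfy the balance condition.
Result: Balanced
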